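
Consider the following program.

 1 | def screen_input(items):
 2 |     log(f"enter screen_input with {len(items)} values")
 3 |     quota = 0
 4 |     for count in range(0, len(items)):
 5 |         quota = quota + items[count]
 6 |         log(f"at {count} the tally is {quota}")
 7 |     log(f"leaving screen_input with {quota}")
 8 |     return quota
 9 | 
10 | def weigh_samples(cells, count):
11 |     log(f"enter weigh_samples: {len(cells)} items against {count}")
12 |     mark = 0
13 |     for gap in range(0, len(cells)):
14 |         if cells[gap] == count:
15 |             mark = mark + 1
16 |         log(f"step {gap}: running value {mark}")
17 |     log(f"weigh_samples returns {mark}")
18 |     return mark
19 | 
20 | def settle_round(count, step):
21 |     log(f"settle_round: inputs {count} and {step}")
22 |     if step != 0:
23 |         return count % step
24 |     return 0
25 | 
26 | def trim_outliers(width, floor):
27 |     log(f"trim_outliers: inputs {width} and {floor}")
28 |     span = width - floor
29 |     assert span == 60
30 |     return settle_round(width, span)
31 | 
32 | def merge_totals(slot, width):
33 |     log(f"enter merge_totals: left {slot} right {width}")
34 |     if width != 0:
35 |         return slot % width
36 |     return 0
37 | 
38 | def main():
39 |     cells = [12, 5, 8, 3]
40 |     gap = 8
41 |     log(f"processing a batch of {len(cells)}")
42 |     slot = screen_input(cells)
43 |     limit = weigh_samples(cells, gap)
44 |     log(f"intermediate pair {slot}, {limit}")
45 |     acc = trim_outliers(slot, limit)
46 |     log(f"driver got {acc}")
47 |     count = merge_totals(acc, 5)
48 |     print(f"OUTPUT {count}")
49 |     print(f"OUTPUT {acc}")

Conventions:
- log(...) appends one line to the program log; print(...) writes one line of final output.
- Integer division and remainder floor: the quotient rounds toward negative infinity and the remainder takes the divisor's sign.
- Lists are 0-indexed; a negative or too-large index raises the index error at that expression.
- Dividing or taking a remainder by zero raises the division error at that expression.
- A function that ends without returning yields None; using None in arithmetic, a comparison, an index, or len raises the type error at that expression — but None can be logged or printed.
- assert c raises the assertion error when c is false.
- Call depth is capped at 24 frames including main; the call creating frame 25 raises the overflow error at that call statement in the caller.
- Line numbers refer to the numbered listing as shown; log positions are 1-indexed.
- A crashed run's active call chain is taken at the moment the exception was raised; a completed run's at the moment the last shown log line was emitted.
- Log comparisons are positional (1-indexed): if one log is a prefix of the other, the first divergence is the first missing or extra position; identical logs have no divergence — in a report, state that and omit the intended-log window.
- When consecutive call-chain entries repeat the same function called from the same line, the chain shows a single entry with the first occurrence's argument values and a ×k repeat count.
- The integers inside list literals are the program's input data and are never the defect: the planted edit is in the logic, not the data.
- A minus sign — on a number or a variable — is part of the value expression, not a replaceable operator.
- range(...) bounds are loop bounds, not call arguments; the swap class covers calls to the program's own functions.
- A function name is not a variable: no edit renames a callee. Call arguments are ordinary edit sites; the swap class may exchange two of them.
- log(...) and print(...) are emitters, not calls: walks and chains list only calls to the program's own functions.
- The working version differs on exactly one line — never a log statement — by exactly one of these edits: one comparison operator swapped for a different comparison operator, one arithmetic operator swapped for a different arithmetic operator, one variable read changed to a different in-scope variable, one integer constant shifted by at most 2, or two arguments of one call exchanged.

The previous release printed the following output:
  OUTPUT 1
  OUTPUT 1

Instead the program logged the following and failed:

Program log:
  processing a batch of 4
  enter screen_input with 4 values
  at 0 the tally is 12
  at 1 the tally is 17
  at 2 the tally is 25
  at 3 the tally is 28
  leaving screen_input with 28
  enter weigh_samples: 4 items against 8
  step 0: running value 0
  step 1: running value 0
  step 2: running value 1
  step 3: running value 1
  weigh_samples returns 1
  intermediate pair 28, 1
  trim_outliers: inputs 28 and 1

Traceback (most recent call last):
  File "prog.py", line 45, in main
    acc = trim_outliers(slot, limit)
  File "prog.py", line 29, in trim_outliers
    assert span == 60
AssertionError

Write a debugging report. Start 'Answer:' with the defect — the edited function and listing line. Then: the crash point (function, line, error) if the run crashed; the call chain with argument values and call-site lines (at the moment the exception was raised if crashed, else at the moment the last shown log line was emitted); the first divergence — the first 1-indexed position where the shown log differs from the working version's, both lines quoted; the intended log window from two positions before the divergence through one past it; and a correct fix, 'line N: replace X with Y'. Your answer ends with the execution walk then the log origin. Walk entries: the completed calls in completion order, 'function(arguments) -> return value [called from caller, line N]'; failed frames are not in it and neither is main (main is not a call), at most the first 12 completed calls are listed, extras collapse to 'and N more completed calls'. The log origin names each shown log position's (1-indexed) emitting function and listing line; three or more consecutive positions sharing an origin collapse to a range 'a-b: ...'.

Answer: the defect is in trim_outliers at line 29.
Core observation: The log ends early — 15 lines, where the working version next logs 'settle_round: inputs 28 and 27'.
Crash: trim_outliers, line 29, AssertionError.
Call chain: main -> trim_outliers(28, 1) (called at line 45).
First divergence: position 16; the shown log stops at 15 lines while the working version next logs 'settle_round: inputs 28 and 27'.
Intended log window:
  14: intermediate pair 28, 1
  15: trim_outliers: inputs 28 and 1
  16: settle_round: inputs 28 and 27
  17: driver got 1
Execution walk:
  screen_input([12, 5, 8, 3]) -> 28  [called from main, line 42]
  weigh_samples([12, 5, 8, 3], 8) -> 1  [called from main, line 43]
Log line origins:
  1: emitted by main (line 41)
  2: emitted by screen_input (line 2)
  3-6: emitted by screen_input (line 6)
  7: emitted by screen_input (line 7)
  8: emitted by weigh_samples (line 11)
  9-12: emitted by weigh_samples (line 16)
  13: emitted by weigh_samples (line 17)
  14: emitted by main (line 44)
  15: emitted by trim_outliers (line 27)
A correct fix: line 29: replace `==` with `<=`.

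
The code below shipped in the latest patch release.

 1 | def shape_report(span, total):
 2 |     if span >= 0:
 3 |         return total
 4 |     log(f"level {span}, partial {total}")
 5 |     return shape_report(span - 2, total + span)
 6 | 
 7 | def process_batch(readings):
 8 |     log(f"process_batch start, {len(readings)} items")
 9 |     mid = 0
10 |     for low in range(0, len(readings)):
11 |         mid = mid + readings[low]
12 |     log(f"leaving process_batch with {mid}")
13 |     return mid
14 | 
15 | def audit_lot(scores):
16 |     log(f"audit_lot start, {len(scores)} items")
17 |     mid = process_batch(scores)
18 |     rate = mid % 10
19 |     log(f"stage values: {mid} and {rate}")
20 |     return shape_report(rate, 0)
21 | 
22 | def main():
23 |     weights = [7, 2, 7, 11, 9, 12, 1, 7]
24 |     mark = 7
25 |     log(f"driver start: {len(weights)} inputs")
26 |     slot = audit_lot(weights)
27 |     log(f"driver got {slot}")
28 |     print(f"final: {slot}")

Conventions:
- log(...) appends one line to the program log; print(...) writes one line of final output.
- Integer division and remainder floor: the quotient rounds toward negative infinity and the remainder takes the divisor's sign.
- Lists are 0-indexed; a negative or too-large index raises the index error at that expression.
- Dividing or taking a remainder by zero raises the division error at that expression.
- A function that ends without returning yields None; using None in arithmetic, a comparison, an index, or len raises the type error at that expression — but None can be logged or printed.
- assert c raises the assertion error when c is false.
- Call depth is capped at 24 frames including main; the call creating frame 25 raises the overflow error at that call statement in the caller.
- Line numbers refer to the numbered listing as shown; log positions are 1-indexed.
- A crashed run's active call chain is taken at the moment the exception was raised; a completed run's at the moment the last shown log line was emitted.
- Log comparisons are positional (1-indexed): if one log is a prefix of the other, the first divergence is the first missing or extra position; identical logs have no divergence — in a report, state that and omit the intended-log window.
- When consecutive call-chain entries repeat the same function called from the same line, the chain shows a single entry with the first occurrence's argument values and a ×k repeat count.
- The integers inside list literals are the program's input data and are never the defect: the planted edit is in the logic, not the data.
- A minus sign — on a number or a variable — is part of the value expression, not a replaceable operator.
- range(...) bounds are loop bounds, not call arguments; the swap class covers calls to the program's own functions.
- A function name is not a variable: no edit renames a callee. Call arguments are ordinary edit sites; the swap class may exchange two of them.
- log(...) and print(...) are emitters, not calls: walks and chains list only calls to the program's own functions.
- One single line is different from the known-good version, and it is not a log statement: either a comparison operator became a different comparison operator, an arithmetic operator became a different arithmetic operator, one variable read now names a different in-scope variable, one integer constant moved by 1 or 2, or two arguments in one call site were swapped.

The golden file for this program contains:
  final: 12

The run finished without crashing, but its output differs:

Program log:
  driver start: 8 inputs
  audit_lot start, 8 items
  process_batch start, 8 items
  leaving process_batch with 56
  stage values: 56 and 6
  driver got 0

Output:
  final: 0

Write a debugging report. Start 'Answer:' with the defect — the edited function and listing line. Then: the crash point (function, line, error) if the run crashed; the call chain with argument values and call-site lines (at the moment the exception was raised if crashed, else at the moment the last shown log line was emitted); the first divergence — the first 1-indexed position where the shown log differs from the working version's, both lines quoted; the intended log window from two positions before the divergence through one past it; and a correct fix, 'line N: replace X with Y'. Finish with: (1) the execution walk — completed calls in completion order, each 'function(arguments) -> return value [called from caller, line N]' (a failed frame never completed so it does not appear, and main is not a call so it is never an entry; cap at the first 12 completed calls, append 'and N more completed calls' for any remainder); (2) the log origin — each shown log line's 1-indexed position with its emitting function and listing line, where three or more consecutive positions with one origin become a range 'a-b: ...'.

Answer: the defect is in shape_report at line 2.
Key fact: Position 6 is the first bad log line: 'driver got 0' should read 'level 6, partial 0'.
Call chain: main.
First divergence: position 6 — the shown line 'driver got 0' should read 'level 6, partial 0'.
Intended log window:
  4: leaving process_batch with 56
  5: stage values: 56 and 6
  6: level 6, partial 0
  7: level 4, partial 6
Execution walk:
  process_batch([7, 2, 7, 11, 9, 12, 1, 7]) -> 56  [called from audit_lot, line 17]
  shape_report(6, 0) -> 0  [called from audit_lot, line 20]
  audit_lot([7, 2, 7, 11, 9, 12, 1, 7]) -> 0  [called from main, line 26]
Log origin:
  1: from main, line 25
  2: from audit_lot, line 16
  3: from process_batch, line 8
  4: from process_batch, line 12
  5: from audit_lot, line 19
  6: from main, line 27
A correct fix: line 2: replace `>=` with `<=`.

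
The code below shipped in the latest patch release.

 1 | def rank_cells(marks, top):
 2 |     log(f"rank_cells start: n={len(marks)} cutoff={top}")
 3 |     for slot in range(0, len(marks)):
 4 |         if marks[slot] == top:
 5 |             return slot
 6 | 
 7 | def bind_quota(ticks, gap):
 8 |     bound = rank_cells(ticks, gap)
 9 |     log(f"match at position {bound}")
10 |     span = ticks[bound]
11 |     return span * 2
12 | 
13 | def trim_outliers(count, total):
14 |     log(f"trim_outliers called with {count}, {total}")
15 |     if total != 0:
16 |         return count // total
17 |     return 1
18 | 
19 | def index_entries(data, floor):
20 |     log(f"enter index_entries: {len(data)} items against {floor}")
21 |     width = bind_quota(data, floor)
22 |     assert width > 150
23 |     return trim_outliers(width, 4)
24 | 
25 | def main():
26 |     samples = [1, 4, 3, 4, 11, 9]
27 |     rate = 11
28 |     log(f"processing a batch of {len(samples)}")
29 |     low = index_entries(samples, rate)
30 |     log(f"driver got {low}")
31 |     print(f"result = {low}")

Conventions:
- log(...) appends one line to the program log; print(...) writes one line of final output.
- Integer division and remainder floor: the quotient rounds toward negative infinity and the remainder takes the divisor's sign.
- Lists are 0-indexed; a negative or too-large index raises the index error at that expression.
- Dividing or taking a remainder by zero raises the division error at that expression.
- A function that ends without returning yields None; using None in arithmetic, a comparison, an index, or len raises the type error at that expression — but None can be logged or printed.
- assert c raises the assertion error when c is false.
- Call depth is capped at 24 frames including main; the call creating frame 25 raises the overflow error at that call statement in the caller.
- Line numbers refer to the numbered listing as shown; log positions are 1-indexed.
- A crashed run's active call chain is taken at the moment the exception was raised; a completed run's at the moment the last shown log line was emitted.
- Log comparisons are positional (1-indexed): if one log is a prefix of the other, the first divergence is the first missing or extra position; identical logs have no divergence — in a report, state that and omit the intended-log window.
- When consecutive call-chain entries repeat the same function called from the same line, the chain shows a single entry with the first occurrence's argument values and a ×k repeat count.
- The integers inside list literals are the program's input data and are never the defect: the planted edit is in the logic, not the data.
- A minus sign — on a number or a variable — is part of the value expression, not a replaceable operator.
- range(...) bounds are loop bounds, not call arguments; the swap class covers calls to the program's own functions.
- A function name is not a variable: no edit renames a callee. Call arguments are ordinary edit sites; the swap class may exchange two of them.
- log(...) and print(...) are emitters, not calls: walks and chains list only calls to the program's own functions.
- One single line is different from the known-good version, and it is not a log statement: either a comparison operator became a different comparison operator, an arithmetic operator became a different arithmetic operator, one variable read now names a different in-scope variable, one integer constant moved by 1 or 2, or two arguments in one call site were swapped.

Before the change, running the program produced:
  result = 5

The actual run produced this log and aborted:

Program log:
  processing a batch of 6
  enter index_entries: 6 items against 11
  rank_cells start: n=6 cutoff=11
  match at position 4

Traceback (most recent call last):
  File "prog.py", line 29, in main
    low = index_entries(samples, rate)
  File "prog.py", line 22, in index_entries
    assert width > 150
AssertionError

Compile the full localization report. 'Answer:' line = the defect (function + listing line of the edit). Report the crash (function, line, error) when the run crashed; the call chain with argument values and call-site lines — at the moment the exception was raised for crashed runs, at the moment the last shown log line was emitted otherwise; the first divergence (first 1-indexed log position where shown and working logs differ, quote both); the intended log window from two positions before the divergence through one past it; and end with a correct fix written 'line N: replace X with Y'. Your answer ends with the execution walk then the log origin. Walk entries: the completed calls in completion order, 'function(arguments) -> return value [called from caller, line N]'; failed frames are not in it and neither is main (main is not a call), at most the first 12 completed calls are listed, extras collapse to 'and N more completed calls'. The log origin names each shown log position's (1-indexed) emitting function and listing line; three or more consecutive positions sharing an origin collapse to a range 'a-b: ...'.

Answer: the defect is in index_entries at line 22.
The tell: The log ends early — 4 lines, where the working version next logs 'trim_outliers called with 22, 4'.
Crash: index_entries, line 22, AssertionError.
Call chain: main -> index_entries([1, 4, 3, 4, 11, 9], 11) (called at line 29).
First divergence: position 5 — the faulty run's log ends after 4 lines; the working version continues with 'trim_outliers called with 22, 4'.
Intended log window:
  3: rank_cells start: n=6 cutoff=11
  4: match at position 4
  5: trim_outliers called with 22, 4
  6: driver got 5
Execution walk:
  rank_cells([1, 4, 3, 4, 11, 9], 11) -> 4  [called from bind_quota, line 8]
  bind_quota([1, 4, 3, 4, 11, 9], 11) -> 22  [called from index_entries, line 21]
Log origin:
  1: from main, line 28
  2: from index_entries, line 20
  3: from rank_cells, line 2
  4: from bind_quota, line 9
A correct fix: line 22: replace `>` with `<=`.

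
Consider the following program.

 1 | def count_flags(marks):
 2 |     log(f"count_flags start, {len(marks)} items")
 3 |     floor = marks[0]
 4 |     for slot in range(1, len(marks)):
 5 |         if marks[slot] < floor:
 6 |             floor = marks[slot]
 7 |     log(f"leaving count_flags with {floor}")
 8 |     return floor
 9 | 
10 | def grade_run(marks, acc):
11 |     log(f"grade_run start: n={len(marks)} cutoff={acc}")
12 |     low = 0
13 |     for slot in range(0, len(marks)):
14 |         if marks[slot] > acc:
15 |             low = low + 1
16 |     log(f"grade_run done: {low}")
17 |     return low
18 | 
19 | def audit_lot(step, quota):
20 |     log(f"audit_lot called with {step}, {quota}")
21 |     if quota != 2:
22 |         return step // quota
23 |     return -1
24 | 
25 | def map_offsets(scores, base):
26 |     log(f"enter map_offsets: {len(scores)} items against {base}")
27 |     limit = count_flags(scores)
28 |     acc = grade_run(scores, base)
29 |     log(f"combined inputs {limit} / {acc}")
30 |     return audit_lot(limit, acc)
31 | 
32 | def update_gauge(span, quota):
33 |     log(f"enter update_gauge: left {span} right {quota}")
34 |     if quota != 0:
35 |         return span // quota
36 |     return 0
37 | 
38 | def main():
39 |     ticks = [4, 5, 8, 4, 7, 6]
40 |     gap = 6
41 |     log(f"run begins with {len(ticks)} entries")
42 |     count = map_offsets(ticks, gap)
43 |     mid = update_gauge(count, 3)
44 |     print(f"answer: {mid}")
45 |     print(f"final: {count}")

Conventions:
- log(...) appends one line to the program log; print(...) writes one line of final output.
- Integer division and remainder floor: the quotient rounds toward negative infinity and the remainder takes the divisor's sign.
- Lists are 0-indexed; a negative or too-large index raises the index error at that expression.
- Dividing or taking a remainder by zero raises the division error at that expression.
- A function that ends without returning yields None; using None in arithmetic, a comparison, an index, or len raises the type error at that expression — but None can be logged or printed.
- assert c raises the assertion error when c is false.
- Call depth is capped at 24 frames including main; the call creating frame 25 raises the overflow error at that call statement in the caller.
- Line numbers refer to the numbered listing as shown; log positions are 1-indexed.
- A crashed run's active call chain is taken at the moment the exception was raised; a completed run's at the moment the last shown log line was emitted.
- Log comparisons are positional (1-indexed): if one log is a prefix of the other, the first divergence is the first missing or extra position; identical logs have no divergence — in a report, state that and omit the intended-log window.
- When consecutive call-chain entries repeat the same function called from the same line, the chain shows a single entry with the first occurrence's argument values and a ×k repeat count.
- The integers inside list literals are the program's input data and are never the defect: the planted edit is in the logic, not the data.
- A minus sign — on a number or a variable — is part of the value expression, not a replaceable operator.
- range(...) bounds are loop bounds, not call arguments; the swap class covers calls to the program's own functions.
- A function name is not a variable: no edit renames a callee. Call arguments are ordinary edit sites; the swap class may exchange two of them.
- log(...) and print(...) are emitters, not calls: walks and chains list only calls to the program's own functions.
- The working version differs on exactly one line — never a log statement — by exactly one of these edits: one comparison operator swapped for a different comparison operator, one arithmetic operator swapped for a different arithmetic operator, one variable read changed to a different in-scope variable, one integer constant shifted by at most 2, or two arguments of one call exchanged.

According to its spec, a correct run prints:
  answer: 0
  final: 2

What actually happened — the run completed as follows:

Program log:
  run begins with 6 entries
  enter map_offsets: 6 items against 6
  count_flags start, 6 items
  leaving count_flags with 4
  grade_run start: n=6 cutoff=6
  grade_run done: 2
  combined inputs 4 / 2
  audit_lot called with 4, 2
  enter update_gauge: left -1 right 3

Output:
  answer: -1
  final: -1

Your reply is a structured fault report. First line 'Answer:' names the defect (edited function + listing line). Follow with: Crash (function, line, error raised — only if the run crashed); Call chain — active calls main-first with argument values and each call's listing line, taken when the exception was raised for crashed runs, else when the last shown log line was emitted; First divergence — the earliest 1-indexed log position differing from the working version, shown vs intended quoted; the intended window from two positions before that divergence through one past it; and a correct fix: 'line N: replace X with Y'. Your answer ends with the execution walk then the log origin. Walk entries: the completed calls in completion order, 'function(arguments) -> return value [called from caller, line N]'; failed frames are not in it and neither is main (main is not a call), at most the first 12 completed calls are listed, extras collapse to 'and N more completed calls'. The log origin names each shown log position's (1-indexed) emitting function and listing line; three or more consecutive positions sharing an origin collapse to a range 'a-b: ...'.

Answer: the defect is in audit_lot at line 21.
The tell: Everything matches until log position 9, which reads 'enter update_gauge: left -1 right 3' in place of 'enter update_gauge: left 2 right 3'.
Call chain: main -> update_gauge(-1, 3) (called at line 43).
First divergence: position 9; shown 'enter update_gauge: left -1 right 3' vs intended 'enter update_gauge: left 2 right 3'.
Intended log window:
  7: combined inputs 4 / 2
  8: audit_lot called with 4, 2
  9: enter update_gauge: left 2 right 3
Execution walk:
  count_flags([4, 5, 8, 4, 7, 6]) -> 4  [called from map_offsets, line 27]
  grade_run([4, 5, 8, 4, 7, 6], 6) -> 2  [called from map_offsets, line 28]
  audit_lot(4, 2) -> -1  [called from map_offsets, line 30]
  map_offsets([4, 5, 8, 4, 7, 6], 6) -> -1  [called from main, line 42]
  update_gauge(-1, 3) -> -1  [called from main, line 43]
Log line origins:
  1: from main, line 41
  2: from map_offsets, line 26
  3: from count_flags, line 2
  4: from count_flags, line 7
  5: from grade_run, line 11
  6: from grade_run, line 16
  7: from map_offsets, line 29
  8: from audit_lot, line 20
  9: from update_gauge, line 33
A correct fix: line 21: replace `2` with `0`.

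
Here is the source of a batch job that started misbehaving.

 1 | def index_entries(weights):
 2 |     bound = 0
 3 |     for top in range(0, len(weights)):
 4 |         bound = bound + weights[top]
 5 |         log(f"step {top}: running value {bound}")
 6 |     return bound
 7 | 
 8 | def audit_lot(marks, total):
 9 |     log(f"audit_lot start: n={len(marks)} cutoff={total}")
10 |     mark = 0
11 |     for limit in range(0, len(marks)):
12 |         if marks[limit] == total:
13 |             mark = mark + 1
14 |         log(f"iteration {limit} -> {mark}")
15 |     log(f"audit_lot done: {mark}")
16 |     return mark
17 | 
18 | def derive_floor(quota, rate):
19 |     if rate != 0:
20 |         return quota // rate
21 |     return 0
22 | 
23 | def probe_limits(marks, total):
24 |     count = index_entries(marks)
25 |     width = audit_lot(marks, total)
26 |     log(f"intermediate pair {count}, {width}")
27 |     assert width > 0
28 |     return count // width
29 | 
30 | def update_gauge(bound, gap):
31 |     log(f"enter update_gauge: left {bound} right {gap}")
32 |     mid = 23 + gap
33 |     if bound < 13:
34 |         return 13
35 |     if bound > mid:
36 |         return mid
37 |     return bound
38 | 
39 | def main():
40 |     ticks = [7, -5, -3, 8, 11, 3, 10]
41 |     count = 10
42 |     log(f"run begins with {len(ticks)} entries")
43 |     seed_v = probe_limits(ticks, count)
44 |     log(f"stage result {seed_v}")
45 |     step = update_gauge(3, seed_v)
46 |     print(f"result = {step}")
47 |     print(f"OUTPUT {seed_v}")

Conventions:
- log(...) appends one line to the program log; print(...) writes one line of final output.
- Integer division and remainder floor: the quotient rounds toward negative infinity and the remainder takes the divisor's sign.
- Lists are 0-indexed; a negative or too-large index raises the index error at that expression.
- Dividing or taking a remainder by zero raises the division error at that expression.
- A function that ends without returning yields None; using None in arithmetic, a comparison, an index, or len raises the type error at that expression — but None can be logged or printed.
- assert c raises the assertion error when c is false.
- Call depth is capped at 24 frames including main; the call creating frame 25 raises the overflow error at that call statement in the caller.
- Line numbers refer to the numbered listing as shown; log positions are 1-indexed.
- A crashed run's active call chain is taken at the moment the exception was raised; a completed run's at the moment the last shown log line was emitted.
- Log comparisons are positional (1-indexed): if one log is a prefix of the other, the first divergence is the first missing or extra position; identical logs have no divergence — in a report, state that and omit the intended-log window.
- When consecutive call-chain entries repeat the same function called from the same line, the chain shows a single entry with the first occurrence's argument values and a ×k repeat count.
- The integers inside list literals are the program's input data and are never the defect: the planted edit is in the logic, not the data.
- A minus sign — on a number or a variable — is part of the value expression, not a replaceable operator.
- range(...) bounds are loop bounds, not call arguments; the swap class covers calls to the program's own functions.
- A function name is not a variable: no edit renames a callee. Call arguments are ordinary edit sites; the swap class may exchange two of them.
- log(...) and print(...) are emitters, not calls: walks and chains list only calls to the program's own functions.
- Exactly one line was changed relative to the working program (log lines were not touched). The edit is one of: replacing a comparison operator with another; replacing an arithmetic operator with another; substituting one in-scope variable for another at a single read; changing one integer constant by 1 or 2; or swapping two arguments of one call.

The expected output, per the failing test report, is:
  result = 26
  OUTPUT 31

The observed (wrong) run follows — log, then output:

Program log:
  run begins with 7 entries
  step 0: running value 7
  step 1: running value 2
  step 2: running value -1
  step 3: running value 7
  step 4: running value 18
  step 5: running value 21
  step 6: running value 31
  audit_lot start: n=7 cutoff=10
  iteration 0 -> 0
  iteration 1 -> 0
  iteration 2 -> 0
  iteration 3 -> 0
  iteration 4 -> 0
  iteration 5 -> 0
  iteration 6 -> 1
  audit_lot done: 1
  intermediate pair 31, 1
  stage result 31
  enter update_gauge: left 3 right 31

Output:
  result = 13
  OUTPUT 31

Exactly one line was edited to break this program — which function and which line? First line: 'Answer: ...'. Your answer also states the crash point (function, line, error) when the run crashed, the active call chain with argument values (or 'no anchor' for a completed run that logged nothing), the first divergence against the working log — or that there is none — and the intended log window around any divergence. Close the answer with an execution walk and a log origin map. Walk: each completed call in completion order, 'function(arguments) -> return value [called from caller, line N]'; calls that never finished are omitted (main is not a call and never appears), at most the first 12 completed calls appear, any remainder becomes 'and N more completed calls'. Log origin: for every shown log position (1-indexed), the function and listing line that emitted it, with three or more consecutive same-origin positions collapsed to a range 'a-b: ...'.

Answer: the defect is in main at line 45.
Core observation: At log position 20 the runs split — shown 'enter update_gauge: left 3 right 31', but the working version logs 'enter update_gauge: left 31 right 3'.
Call chain: main -> update_gauge(3, 31) (called at line 45).
First divergence: position 20 — the shown line 'enter update_gauge: left 3 right 31' should read 'enter update_gauge: left 31 right 3'.
Intended log window:
  18: intermediate pair 31, 1
  19: stage result 31
  20: enter update_gauge: left 31 right 3
Execution walk:
  index_entries([7, -5, -3, 8, 11, 3, 10]) -> 31  [called from probe_limits, line 24]
  audit_lot([7, -5, -3, 8, 11, 3, 10], 10) -> 1  [called from probe_limits, line 25]
  probe_limits([7, -5, -3, 8, 11, 3, 10], 10) -> 31  [called from main, line 43]
  update_gauge(3, 31) -> 13  [called from main, line 45]
Log line origins:
  1: logged in main at line 42
  2-8: logged in index_entries at line 5
  9: logged in audit_lot at line 9
  10-16: logged in audit_lot at line 14
  17: logged in audit_lot at line 15
  18: logged in probe_limits at line 26
  19: logged in main at line 44
  20: logged in update_gauge at line 31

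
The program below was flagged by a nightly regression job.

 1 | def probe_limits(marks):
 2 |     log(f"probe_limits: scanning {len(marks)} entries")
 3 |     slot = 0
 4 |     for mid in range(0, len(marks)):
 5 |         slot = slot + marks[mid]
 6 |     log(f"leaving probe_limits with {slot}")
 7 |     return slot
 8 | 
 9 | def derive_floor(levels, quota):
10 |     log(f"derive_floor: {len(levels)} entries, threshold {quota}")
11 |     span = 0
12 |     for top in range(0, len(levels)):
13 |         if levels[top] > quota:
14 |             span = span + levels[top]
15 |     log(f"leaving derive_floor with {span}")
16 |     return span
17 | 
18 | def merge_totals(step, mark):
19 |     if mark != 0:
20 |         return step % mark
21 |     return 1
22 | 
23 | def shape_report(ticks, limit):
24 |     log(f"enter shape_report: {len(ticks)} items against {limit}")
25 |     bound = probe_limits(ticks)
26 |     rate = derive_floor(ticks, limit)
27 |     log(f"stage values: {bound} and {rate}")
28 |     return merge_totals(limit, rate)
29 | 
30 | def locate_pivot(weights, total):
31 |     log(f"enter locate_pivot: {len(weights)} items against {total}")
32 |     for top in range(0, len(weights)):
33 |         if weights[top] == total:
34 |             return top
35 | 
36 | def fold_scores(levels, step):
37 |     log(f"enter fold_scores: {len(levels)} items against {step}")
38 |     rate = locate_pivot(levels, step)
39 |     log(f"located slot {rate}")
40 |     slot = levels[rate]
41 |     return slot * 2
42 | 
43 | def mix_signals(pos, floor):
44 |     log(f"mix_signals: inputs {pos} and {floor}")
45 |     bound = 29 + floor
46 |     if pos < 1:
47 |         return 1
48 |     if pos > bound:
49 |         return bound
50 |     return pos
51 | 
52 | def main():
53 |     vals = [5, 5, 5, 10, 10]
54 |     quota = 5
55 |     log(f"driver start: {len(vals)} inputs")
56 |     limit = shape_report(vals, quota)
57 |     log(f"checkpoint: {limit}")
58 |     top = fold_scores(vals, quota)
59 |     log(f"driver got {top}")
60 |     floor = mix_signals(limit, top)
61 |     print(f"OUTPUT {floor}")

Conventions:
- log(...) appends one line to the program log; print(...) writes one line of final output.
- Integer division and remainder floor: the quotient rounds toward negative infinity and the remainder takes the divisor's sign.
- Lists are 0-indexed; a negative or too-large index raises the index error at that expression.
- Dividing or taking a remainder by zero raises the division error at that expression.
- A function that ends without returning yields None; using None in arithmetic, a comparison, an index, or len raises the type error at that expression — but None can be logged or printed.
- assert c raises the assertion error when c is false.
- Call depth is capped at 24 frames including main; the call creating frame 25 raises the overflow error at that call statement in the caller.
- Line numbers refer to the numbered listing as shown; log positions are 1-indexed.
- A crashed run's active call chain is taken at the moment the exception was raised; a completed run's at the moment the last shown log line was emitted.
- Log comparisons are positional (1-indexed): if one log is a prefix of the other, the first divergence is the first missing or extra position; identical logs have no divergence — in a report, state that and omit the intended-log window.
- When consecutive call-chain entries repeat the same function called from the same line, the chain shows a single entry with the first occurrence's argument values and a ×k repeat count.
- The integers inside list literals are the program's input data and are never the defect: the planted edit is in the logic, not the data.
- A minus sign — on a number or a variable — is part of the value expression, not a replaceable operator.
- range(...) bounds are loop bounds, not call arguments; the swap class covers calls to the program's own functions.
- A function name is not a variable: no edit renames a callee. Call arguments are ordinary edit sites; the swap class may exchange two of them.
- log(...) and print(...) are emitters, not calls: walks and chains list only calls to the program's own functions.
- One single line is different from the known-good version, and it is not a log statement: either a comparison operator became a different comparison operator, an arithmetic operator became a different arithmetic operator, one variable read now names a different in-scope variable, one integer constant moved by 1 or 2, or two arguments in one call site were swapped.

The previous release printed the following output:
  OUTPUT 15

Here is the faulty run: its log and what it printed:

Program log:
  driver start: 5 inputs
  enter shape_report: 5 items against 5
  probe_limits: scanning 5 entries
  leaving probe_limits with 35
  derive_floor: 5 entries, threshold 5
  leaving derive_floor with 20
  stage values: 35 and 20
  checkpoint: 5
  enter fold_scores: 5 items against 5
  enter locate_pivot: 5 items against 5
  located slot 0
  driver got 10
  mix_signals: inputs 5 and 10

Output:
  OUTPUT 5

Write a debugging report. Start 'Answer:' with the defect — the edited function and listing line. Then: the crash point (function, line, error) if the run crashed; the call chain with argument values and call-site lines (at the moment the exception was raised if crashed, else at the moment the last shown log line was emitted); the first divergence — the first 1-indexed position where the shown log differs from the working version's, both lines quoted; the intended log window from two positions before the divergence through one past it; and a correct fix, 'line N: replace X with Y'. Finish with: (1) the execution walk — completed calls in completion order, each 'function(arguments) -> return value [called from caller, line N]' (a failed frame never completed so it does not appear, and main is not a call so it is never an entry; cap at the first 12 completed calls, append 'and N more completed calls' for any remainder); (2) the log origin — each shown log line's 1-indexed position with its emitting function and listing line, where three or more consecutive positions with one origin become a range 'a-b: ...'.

Answer: the defect is in shape_report at line 28.
The tell: The log first diverges at position 8: the faulty run prints 'checkpoint: 5' where the working version prints 'checkpoint: 15'.
Call chain: main -> mix_signals(5, 10) (called at line 60).
First divergence: at position 8 the run shows 'checkpoint: 5' where the working version logs 'checkpoint: 15'.
Intended log window:
  6: leaving derive_floor with 20
  7: stage values: 35 and 20
  8: checkpoint: 15
  9: enter fold_scores: 5 items against 5
Execution walk:
  probe_limits([5, 5, 5, 10, 10]) -> 35  [called from shape_report, line 25]
  derive_floor([5, 5, 5, 10, 10], 5) -> 20  [called from shape_report, line 26]
  merge_totals(5, 20) -> 5  [called from shape_report, line 28]
  shape_report([5, 5, 5, 10, 10], 5) -> 5  [called from main, line 56]
  locate_pivot([5, 5, 5, 10, 10], 5) -> 0  [called from fold_scores, line 38]
  fold_scores([5, 5, 5, 10, 10], 5) -> 10  [called from main, line 58]
  mix_signals(5, 10) -> 5  [called from main, line 60]
Log origins:
  1: logged in main at line 55
  2: logged in shape_report at line 24
  3: logged in probe_limits at line 2
  4: logged in probe_limits at line 6
  5: logged in derive_floor at line 10
  6: logged in derive_floor at line 15
  7: logged in shape_report at line 27
  8: logged in main at line 57
  9: logged in fold_scores at line 37
  10: logged in locate_pivot at line 31
  11: logged in fold_scores at line 39
  12: logged in main at line 59
  13: logged in mix_signals at line 44
A correct fix: line 28: replace `limit` with `bound`.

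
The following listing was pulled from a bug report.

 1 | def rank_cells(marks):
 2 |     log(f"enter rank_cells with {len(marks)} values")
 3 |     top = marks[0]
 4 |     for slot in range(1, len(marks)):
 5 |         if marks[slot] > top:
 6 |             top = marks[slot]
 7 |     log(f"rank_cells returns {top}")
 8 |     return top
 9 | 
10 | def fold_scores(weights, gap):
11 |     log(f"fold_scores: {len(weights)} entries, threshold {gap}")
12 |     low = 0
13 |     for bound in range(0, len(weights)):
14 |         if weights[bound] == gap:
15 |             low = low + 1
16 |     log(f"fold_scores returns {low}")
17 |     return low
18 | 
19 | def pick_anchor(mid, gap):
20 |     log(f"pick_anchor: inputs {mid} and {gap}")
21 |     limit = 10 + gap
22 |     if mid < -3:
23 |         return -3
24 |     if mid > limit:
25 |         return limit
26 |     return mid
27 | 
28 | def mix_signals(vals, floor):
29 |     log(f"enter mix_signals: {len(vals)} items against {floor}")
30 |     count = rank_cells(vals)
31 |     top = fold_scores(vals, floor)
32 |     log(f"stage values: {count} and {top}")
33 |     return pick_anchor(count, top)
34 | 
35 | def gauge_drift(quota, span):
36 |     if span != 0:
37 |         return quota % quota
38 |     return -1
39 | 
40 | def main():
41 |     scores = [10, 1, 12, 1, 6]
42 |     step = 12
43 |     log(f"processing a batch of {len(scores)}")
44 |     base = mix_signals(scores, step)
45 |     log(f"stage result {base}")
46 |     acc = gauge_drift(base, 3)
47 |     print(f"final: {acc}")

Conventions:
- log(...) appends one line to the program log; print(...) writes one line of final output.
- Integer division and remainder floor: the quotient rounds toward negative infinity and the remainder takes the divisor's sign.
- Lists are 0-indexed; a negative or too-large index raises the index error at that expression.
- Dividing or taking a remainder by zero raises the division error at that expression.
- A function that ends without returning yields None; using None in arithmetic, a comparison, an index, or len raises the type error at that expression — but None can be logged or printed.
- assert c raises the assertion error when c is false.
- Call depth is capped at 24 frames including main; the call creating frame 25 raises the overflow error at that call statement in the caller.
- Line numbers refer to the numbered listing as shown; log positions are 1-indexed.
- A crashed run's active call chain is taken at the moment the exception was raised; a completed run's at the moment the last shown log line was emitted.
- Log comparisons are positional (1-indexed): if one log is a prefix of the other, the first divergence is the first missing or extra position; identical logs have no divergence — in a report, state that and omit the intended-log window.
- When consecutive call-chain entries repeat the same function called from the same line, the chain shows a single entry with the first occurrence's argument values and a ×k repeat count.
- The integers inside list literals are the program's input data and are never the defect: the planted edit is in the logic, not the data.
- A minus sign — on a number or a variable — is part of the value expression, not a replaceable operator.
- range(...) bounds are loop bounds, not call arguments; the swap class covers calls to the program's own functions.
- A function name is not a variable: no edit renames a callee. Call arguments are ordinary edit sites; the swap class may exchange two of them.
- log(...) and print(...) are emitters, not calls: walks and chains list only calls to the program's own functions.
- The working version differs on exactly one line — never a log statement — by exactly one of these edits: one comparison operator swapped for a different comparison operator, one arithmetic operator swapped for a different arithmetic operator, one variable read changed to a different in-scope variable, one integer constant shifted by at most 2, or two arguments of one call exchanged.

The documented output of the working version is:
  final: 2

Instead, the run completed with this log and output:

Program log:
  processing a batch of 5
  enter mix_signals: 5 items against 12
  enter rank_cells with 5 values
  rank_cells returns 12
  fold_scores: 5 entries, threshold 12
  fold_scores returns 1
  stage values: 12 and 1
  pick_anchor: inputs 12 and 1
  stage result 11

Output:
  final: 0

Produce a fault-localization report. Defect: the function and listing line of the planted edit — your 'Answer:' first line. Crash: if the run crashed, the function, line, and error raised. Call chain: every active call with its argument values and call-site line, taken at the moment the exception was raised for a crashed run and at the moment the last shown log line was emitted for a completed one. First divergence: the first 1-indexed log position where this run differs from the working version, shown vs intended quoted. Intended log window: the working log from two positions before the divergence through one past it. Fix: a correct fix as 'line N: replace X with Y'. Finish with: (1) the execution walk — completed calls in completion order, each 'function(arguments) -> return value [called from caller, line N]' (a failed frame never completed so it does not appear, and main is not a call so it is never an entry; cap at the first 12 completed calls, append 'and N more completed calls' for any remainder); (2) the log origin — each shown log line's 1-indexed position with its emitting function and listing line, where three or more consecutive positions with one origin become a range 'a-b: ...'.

Answer: the defect is in gauge_drift at line 37.
Key fact: The two runs log identically and part ways only at the printed values.
Call chain: main.
First divergence: none (the log streams are identical).
Execution walk:
  rank_cells([10, 1, 12, 1, 6]) -> 12  [called from mix_signals, line 30]
  fold_scores([10, 1, 12, 1, 6], 12) -> 1  [called from mix_signals, line 31]
  pick_anchor(12, 1) -> 11  [called from mix_signals, line 33]
  mix_signals([10, 1, 12, 1, 6], 12) -> 11  [called from main, line 44]
  gauge_drift(11, 3) -> 0  [called from main, line 46]
Log line origins:
  1: emitted by main (line 43)
  2: emitted by mix_signals (line 29)
  3: emitted by rank_cells (line 2)
  4: emitted by rank_cells (line 7)
  5: emitted by fold_scores (line 11)
  6: emitted by fold_scores (line 16)
  7: emitted by mix_signals (line 32)
  8: emitted by pick_anchor (line 20)
  9: emitted by main (line 45)
A correct fix: line 37: replace `quota % quota` with `quota % span`.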